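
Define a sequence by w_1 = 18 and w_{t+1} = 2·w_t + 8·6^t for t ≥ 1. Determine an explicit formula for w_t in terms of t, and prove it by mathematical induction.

Computing the first terms: w_1 = 18, w_2 = 84, w_3 = 456. This suggests w_t = 3·2^t + 2·6^t.
Base case (t = 1): the formula gives 18 = 18 = w_1.
Inductive step: assume the claim holds for t = p, so w_p = 3·2^p + 2·6^p.
Then w_{p+1} = 2·w_p + 8·6^p = 2·(3·2^p + 2·6^p) + 8·6^p = 3·2^(p + 1) + 2·6^(p + 1),
which is the claimed formula at t = p+1.
Hence, by induction on t, the claim holds for every t ≥ 1.

w_t = 3·2^t + 2·6^t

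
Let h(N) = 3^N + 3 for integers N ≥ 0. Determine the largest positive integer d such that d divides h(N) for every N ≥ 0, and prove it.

Computing the first values: h(0) = 4 and h(1) = 6; gcd(4, 6) = 2, so d ≤ 2.
We prove 2 | 3^N + 3 for all N ≥ 0 by induction on N.
For the base case N = 0: h(0) = 4 = 2·(2), so 2 | h(0).
For the inductive step, assume it holds for an arbitrary k ≥ 0, i.e. 2 | h(k). Then
h(k+1) = 3^(k+1) + 3 = 3·(3^k + 3) - 6 = 3·h(k) - 6. The first term is divisible by 2 by the inductive hypothesis, and -6 is divisible by 2. Hence 2 | h(k+1).
By induction, the statement is established for all N ≥ 0.
Therefore the largest such d is 2.

d = 2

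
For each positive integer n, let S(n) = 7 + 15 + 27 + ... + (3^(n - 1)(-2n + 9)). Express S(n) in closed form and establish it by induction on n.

S(n) = 3^n(-n + 5) - 5

We claim S(n) = 3^n(-n + 5) - 5 for all n ≥ 1.
Base case (n = 1): S(1) = 7, and the closed form gives 7. They agree.
Inductive step: assume the claim holds for n = r, so S(r) = 3^r(-r + 5) - 5.
Then S(r+1) = S(r) + (3^r(-2r + 7)) = (3^r(-r + 5) - 5) + (3^r(-2r + 7)).
Simplifying, S(r+1) = -3·3^r·r + 12·3^r - 5 = 3^(r+1)(-(r+1) + 5) - 5,
which is the closed form with n = r+1.
This completes the induction.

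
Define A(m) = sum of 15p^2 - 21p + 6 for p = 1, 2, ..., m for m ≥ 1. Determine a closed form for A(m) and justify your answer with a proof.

A(m) = m(m - 1)(5m + 2)

We claim A(m) = m(m - 1)(5m + 2) for all m ≥ 1.
When m = 1: A(1) = 0, and the closed form gives 0. They agree.
For the inductive step, assume it holds for an arbitrary p ≥ 1, so A(p) = p(5p^2 - 3p - 2).
Then A(p+1) = A(p) + (3p(5p + 3)) = (p(5p^2 - 3p - 2)) + (3p(5p + 3)).
Simplifying, A(p+1) = p(p + 1)(5p + 7) = (p+1)((p+1) - 1)(5(p+1) + 2),
which is the closed form with m = p+1.
By induction, the statement is established for all m ≥ 1.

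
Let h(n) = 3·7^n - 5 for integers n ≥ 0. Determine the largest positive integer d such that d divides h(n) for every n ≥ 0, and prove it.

Computing the first values: h(0) = -2 and h(1) = 16; gcd(-2, 16) = 2, so d ≤ 2.
We prove 2 | 3·7^n - 5 for all n ≥ 0 by induction on n.
Base case (n = 0): h(0) = -2 = 2·(-1), so 2 | h(0).
Inductive step: suppose the statement holds for some j ≥ 0, i.e. 2 | h(j). Then
h(j+1) = 3·7^(j+1) - 5 = 7·(3·7^j - 5) + 30 = 7·h(j) + 30. The first term is divisible by 2 by the inductive hypothesis, and 30 is divisible by 2. Hence 2 | h(j+1).
Hence, by induction on n, the claim holds for every n ≥ 0.
Therefore the largest such d is 2.

d = 2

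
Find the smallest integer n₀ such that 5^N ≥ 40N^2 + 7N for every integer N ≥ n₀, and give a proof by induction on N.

n₀ = 5

At N = 4: 625 < 668, so the inequality fails and n₀ ≥ 5. We prove 5^N ≥ 40N^2 + 7N for all N ≥ 5.
For the base case N = 5: 5^N = 3125 and 40N^2 + 7N = 1035, so 3125 ≥ 1035.
For the inductive step, assume it holds for an arbitrary j ≥ 5, so 5^j ≥ 40j^2 + 7j.
Then 5^(j + 1) = 5·(5^j) ≥ 5·(40j^2 + 7j).
Also, for j ≥ 5 we have 5·(40j^2 + 7j) ≥ 40(j+1)^2 + 7(j+1), since 5·(40j^2 + 7j) − (40(j+1)^2 + 7(j+1)) = 160j^2 - 52j - 47, which is nonnegative for all j ≥ 5.
Combining, 5^(j + 1) ≥ 40(j+1)^2 + 7(j+1).
Hence, by induction on N, the claim holds for every N ≥ 5.
Hence the smallest such n₀ is 5.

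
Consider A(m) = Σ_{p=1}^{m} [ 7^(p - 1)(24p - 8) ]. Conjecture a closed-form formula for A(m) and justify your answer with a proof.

A(m) = 2·7^m(2m - 1) + 2

We claim A(m) = 2·7^m(2m - 1) + 2 for all m ≥ 1.
When m = 1: A(1) = 16, and the closed form gives 16. They agree.
Inductive step: assume the claim holds for m = p, so A(p) = 2·7^p(2p - 1) + 2.
Then A(p+1) = A(p) + (7^p(24p + 16)) = (2·7^p(2p - 1) + 2) + (7^p(24p + 16)).
Simplifying, A(p+1) = 28·7^p·p + 14·7^p + 2 = 2·7^(p+1)(2(p+1) - 1) + 2,
which is the closed form with m = p+1.
Hence, by induction on m, the claim holds for every m ≥ 1.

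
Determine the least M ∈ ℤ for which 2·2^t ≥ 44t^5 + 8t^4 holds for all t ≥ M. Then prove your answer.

M = 29

At t = 28: 536870912 < 762173440, so the inequality fails and M ≥ 29. We prove 2·2^t ≥ 44t^5 + 8t^4 for all t ≥ 29.
Base step (t = 29): 2·2^t = 1073741824 and 44t^5 + 8t^4 = 908148804, so 1073741824 ≥ 908148804.
Inductive step: suppose the statement holds for some j ≥ 29, so 2·2^j ≥ 44j^5 + 8j^4.
Then 2·2^(j + 1) = 2·(2·2^j) ≥ 2·(44j^5 + 8j^4).
Also, for j ≥ 29 we have 2·(44j^5 + 8j^4) ≥ 44(j+1)^5 + 8(j+1)^4, since 2·(44j^5 + 8j^4) − (44(j+1)^5 + 8(j+1)^4) = 44j^5 - 212j^4 - 472j^3 - 488j^2 - 252j - 52, which is nonnegative for all j ≥ 29.
Combining, 2·2^(j + 1) ≥ 44(j+1)^5 + 8(j+1)^4.
Hence, by induction on t, the claim holds for every t ≥ 29.
Hence the smallest such M is 29.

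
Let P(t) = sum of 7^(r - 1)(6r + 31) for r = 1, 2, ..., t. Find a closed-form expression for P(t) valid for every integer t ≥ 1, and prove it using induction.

We claim P(t) = 7^t(t + 5) - 5 for all t ≥ 1.
Base case (t = 1): P(1) = 37, and the closed form gives 37. They agree.
Inductive step: assume the claim holds for t = r, so P(r) = 7^r(r + 5) - 5.
Then P(r+1) = P(r) + (7^r(6r + 37)) = (7^r(r + 5) - 5) + (7^r(6r + 37)).
Simplifying, P(r+1) = 7·7^r·r + 42·7^r - 5 = 7^(r+1)((r+1) + 5) - 5,
which is the closed form with t = r+1.
By induction, the statement is established for all t ≥ 1.

P(t) = 7^t(t + 5) - 5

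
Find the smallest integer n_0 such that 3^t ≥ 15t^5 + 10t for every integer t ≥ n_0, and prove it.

n_0 = 15

At t = 14: 4782969 < 8067500, so the inequality fails and n_0 ≥ 15. We prove 3^t ≥ 15t^5 + 10t for all t ≥ 15.
Base case (t = 15): 3^t = 14348907 and 15t^5 + 10t = 11390775, so 14348907 ≥ 11390775.
Suppose the result is true for t = i, so 3^i ≥ 15i^5 + 10i.
Then 3^(i + 1) = 3·(3^i) ≥ 3·(15i^5 + 10i).
Also, for i ≥ 15 we have 3·(15i^5 + 10i) ≥ 15(i+1)^5 + 10(i+1), since 3·(15i^5 + 10i) − (15(i+1)^5 + 10(i+1)) = 30i^5 - 75i^4 - 150i^3 - 150i^2 - 55i - 25, which is nonnegative for all i ≥ 15.
Combining, 3^(i + 1) ≥ 15(i+1)^5 + 10(i+1).
Hence, by induction on t, the claim holds for every t ≥ 15.
Hence the smallest such n_0 is 15.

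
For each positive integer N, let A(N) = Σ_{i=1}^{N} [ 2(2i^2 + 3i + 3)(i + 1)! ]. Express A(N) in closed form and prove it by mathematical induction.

We claim A(N) = (4N + 2)(N + 2)! - 4 for all N ≥ 1.
Base step (N = 1): A(1) = 32, and the closed form gives 32. They agree.
Inductive step: suppose the statement holds for some i ≥ 1, so A(i) = (4i + 2)(i + 2)! - 4.
Then A(i+1) = A(i) + (2(2i^2 + 7i + 8)(i + 2)!) = ((4i + 2)(i + 2)! - 4) + (2(2i^2 + 7i + 8)(i + 2)!).
Simplifying, A(i+1) = (4(i+1) + 2)((i+1) + 2)! - 4,
which is the closed form with N = i+1.
By the principle of mathematical induction, the result holds for all N ≥ 1.

A(N) = (4N + 2)(N + 2)! - 4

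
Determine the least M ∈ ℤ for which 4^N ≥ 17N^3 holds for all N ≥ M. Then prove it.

M = 6

At N = 5: 1024 < 2125, so the inequality fails and M ≥ 6. We prove 4^N ≥ 17N^3 for all N ≥ 6.
For the base case N = 6: 4^N = 4096 and 17N^3 = 3672, so 4096 ≥ 3672.
Inductive step: assume the claim holds for N = p, so 4^p ≥ 17p^3.
Then 4^(p + 1) = 4·(4^p) ≥ 4·(17p^3).
Also, for p ≥ 6 we have 4·(17p^3) ≥ 17(p+1)^3, since 4 ≥ (1 + 1/p)^3 for all p ≥ 6.
Combining, 4^(p + 1) ≥ 17(p+1)^3.
By induction, the statement is established for all N ≥ 6.
Hence the smallest such M is 6.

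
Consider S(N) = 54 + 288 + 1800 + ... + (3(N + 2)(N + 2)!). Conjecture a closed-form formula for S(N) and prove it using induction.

We claim S(N) = 3(N + 3)! - 18 for all N ≥ 1.
Base case (N = 1): S(1) = 54, and the closed form gives 54. They agree.
For the inductive step, assume it holds for an arbitrary j ≥ 1, so S(j) = 3(j + 3)! - 18.
Then S(j+1) = S(j) + (3(j + 3)(j + 3)!) = (3(j + 3)! - 18) + (3(j + 3)(j + 3)!).
Simplifying, S(j+1) = 3((j+1) + 3)! - 18,
which is the closed form with N = j+1.
By induction, the statement is established for all N ≥ 1.

S(N) = 3(N + 3)! - 18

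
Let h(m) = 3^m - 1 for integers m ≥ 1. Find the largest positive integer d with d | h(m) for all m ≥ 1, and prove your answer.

Computing the first values: h(1) = 2 and h(2) = 8; gcd(2, 8) = 2, so d ≤ 2.
We prove 2 | 3^m - 1 for all m ≥ 1 by induction on m.
Base case (m = 1): h(1) = 2 = 2·(1), so 2 | h(1).
Suppose the result is true for m = j, i.e. 2 | h(j). Then
3^{j+1} − 1^{j+1} = 3·3^j − 1·1^j = 3·(3^j − 1^j) + (2)·1^j. The first term is divisible by 2 by the inductive hypothesis, and the second term (2)·1^j is divisible by 2 since 2 | 2. Hence 2 | h(j+1).
By induction, the statement is established for all m ≥ 1.
Therefore the largest such d is 2.

d = 2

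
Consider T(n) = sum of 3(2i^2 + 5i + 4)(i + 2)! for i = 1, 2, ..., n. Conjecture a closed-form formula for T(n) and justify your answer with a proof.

We claim T(n) = (6n + 3)(n + 3)! - 18 for all n ≥ 1.
For the base case n = 1: T(1) = 198, and the closed form gives 198. They agree.
Inductive step: assume the claim holds for n = i, so T(i) = (6i + 3)(i + 3)! - 18.
Then T(i+1) = T(i) + (3(2i^2 + 9i + 11)(i + 3)!) = ((6i + 3)(i + 3)! - 18) + (3(2i^2 + 9i + 11)(i + 3)!).
Simplifying, T(i+1) = (6(i+1) + 3)((i+1) + 3)! - 18,
which is the closed form with n = i+1.
By the principle of mathematical induction, the result holds for all n ≥ 1.

T(n) = (6n + 3)(n + 3)! - 18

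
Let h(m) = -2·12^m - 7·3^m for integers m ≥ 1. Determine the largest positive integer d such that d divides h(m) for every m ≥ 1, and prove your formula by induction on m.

Computing the first values: h(1) = -45 and h(2) = -351; gcd(-45, -351) = 9, so d ≤ 9.
We prove 9 | -2·12^m - 7·3^m for all m ≥ 1 by induction on m.
Base step (m = 1): h(1) = -45 = 9·(-5), so 9 | h(1).
For the inductive step, assume it holds for an arbitrary p ≥ 1, i.e. 9 | h(p). Then
h(p+1) − 12·h(p) = (-2·12^(p+1) - 7·3^(p+1)) − 12·(-2·12^p - 7·3^p) = (-7)·3^p·(3 − 12) = (63)·3^p. Since 9 | h(p) by the inductive hypothesis, 9 | 12·h(p); and 9 | 63 since 63 = 9·7. Therefore 9 | h(p+1).
By induction, the statement is established for all m ≥ 1.
Therefore the largest such d is 9.

d = 9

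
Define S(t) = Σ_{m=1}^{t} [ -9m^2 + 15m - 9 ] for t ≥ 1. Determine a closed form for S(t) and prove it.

We claim S(t) = -3t(t^2 - t + 1) for all t ≥ 1.
When t = 1: S(1) = -3, and the closed form gives -3. They agree.
Inductive step: assume the claim holds for t = m, so S(m) = 3m(-m^2 + m - 1).
Then S(m+1) = S(m) + (-9m^2 - 3m - 3) = (3m(-m^2 + m - 1)) + (-9m^2 - 3m - 3).
Simplifying, S(m+1) = -3(m + 1)(m^2 + m + 1) = -3(m+1)((m+1)^2 - (m+1) + 1),
which is the closed form with t = m+1.
By induction, the statement is established for all t ≥ 1.

S(t) = -3t(t^2 - t + 1)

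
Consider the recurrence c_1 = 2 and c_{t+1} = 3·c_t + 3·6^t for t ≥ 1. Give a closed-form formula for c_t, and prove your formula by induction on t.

c_t = -4·3^(t - 1) + 6^t

Computing the first terms: c_1 = 2, c_2 = 24, c_3 = 180. This suggests c_t = -4·3^(t - 1) + 6^t.
Base step (t = 1): the formula gives 2 = 2 = c_1.
Suppose the result is true for t = m, so c_m = -4·3^(m - 1) + 6^m.
Then c_{m+1} = 3·c_m + 3·6^m = 3·(-4·3^(m - 1) + 6^m) + 3·6^m = -4·3^m + 6^(m + 1) = -4·3^((m+1) - 1) + 6^(m+1),
which is the claimed formula at t = m+1.
This completes the induction.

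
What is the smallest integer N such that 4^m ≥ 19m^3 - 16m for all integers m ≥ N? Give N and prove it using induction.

N = 6

At m = 5: 1024 < 2295, so the inequality fails and N ≥ 6. We prove 4^m ≥ 19m^3 - 16m for all m ≥ 6.
For the base case m = 6: 4^m = 4096 and 19m^3 - 16m = 4008, so 4096 ≥ 4008.
Inductive step: suppose the statement holds for some k ≥ 6, so 4^k ≥ 19k^3 - 16k.
Then 4^(k + 1) = 4·(4^k) ≥ 4·(19k^3 - 16k).
Also, for k ≥ 6 we have 4·(19k^3 - 16k) ≥ 19(k+1)^3 - 16(k+1), since 4·(19k^3 - 16k) − (19(k+1)^3 - 16(k+1)) = 57k^3 - 57k^2 - 105k - 3, which is nonnegative for all k ≥ 6.
Combining, 4^(k + 1) ≥ 19(k+1)^3 - 16(k+1).
By induction, the statement is established for all m ≥ 6.
Hence the smallest such N is 6.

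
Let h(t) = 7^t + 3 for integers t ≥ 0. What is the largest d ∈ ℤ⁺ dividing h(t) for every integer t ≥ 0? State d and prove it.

Computing the first values: h(0) = 4 and h(1) = 10; gcd(4, 10) = 2, so d ≤ 2.
We prove 2 | 7^t + 3 for all t ≥ 0 by induction on t.
When t = 0: h(0) = 4 = 2·(2), so 2 | h(0).
Suppose the result is true for t = p, i.e. 2 | h(p). Then
h(p+1) = 7^(p+1) + 3 = 7·(7^p + 3) - 18 = 7·h(p) - 18. The first term is divisible by 2 by the inductive hypothesis, and -18 is divisible by 2. Hence 2 | h(p+1).
This completes the induction.
Therefore the largest such d is 2.

d = 2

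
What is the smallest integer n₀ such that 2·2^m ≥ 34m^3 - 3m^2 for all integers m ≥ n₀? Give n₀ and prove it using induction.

n₀ = 17

At m = 16: 131072 < 138496, so the inequality fails and n₀ ≥ 17. We prove 2·2^m ≥ 34m^3 - 3m^2 for all m ≥ 17.
Base case (m = 17): 2·2^m = 262144 and 34m^3 - 3m^2 = 166175, so 262144 ≥ 166175.
Suppose the result is true for m = r, so 2·2^r ≥ 34r^3 - 3r^2.
Then 2·2^(r + 1) = 2·(2·2^r) ≥ 2·(34r^3 - 3r^2).
Also, for r ≥ 17 we have 2·(34r^3 - 3r^2) ≥ 34(r+1)^3 - 3(r+1)^2, since 2·(34r^3 - 3r^2) − (34(r+1)^3 - 3(r+1)^2) = 34r^3 - 105r^2 - 96r - 31, which is nonnegative for all r ≥ 17.
Combining, 2·2^(r + 1) ≥ 34(r+1)^3 - 3(r+1)^2.
This completes the induction.
Hence the smallest such n₀ is 17.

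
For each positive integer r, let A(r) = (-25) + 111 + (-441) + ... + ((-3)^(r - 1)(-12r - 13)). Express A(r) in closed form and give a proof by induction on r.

We claim A(r) = (-3)^r(3r + 4) - 4 for all r ≥ 1.
Base case (r = 1): A(1) = -25, and the closed form gives -25. They agree.
For the inductive step, assume it holds for an arbitrary p ≥ 1, so A(p) = (-3)^p(3p + 4) - 4.
Then A(p+1) = A(p) + ((-3)^p(-12p - 25)) = ((-3)^p(3p + 4) - 4) + ((-3)^p(-12p - 25)).
Simplifying, A(p+1) = -9(-3)^p·p - 21(-3)^p - 4 = (-3)^(p+1)(3(p+1) + 4) - 4,
which is the closed form with r = p+1.
By induction, the statement is established for all r ≥ 1.

A(r) = (-3)^r(3r + 4) - 4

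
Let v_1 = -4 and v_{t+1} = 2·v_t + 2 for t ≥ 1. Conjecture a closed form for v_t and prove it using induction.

Computing the first terms: v_1 = -4, v_2 = -6, v_3 = -10. This suggests v_t = -2^t - 2.
Base step (t = 1): the formula gives -4 = -4 = v_1.
Inductive step: assume the claim holds for t = m, so v_m = -2^m - 2.
Then v_{m+1} = 2·v_m + 2 = 2·(-2^m - 2) + 2 = -2^(m + 1) - 2,
which is the claimed formula at t = m+1.
Hence, by induction on t, the claim holds for every t ≥ 1.

v_t = -2^t - 2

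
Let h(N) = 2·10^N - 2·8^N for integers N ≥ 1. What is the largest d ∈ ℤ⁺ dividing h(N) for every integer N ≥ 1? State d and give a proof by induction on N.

d = 4

Computing the first values: h(1) = 4 and h(2) = 72; gcd(4, 72) = 4, so d ≤ 4.
We prove 4 | 2·10^N - 2·8^N for all N ≥ 1 by induction on N.
Base case (N = 1): h(1) = 4 = 4·(1), so 4 | h(1).
For the inductive step, assume it holds for an arbitrary j ≥ 1, i.e. 4 | h(j). Then
h(j+1) − 10·h(j) = (2·10^(j+1) - 2·8^(j+1)) − 10·(2·10^j - 2·8^j) = (-2)·8^j·(8 − 10) = (4)·8^j. Since 4 | h(j) by the inductive hypothesis, 4 | 10·h(j); and 4 | 4 since 4 = 4·1. Therefore 4 | h(j+1).
Hence, by induction on N, the claim holds for every N ≥ 1.
Therefore the largest such d is 4.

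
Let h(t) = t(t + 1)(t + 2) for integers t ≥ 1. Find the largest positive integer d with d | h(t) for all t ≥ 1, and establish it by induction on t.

d = 6

Computing the first values: h(1) = 6 and h(2) = 24; gcd(6, 24) = 6, so d ≤ 6.
We prove 6 | t(t + 1)(t + 2) for all t ≥ 1 by induction on t.
When t = 1: h(1) = 6 = 6·(1), so 6 | h(1).
For the inductive step, assume it holds for an arbitrary i ≥ 1, i.e. 6 | h(i). Then
h(i+1) − h(i) = (i+1)·(i+2)·(i+3) − i·(i+1)·(i+2) = (i+1)·(i+2)·[(i+3) − i] = 3·(i+1)·(i+2). The product of 2 consecutive integers is divisible by (2)! = 2, so h(i+1) − h(i) is divisible by 3·2 = 6. By the inductive hypothesis 6 | h(i), hence 6 | h(i+1).
Hence, by induction on t, the claim holds for every t ≥ 1.
Therefore the largest such d is 6.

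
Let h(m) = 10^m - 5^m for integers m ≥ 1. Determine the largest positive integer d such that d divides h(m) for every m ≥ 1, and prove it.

Computing the first values: h(1) = 5 and h(2) = 75; gcd(5, 75) = 5, so d ≤ 5.
We prove 5 | 10^m - 5^m for all m ≥ 1 by induction on m.
Base step (m = 1): h(1) = 5 = 5·(1), so 5 | h(1).
Inductive step: assume the claim holds for m = i, i.e. 5 | h(i). Then
10^{i+1} − 5^{i+1} = 10·10^i − 5·5^i = 10·(10^i − 5^i) + (5)·5^i. The first term is divisible by 5 by the inductive hypothesis, and the second term (5)·5^i is divisible by 5 since 5 | 5. Hence 5 | h(i+1).
This completes the induction.
Therefore the largest such d is 5.

d = 5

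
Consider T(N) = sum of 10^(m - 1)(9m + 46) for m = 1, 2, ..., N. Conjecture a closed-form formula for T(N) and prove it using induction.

We claim T(N) = 10^N(N + 5) - 5 for all N ≥ 1.
Base step (N = 1): T(1) = 55, and the closed form gives 55. They agree.
Inductive step: suppose the statement holds for some m ≥ 1, so T(m) = 10^m(m + 5) - 5.
Then T(m+1) = T(m) + (10^m(9m + 55)) = (10^m(m + 5) - 5) + (10^m(9m + 55)).
Simplifying, T(m+1) = 10·10^m·m + 60·10^m - 5 = 10^(m+1)((m+1) + 5) - 5,
which is the closed form with N = m+1.
This completes the induction.

T(N) = 10^N(N + 5) - 5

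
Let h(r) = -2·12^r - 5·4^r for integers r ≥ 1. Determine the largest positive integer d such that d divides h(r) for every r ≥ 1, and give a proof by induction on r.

d = 4

Computing the first values: h(1) = -44 and h(2) = -368; gcd(-44, -368) = 4, so d ≤ 4.
We prove 4 | -2·12^r - 5·4^r for all r ≥ 1 by induction on r.
Base step (r = 1): h(1) = -44 = 4·(-11), so 4 | h(1).
Suppose the result is true for r = p, i.e. 4 | h(p). Then
h(p+1) − 12·h(p) = (-2·12^(p+1) - 5·4^(p+1)) − 12·(-2·12^p - 5·4^p) = (-5)·4^p·(4 − 12) = (40)·4^p. Since 4 | h(p) by the inductive hypothesis, 4 | 12·h(p); and 4 | 40 since 40 = 4·10. Therefore 4 | h(p+1).
Hence, by induction on r, the claim holds for every r ≥ 1.
Therefore the largest such d is 4.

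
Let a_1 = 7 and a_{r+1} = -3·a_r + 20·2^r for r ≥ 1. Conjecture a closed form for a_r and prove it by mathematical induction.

a_r = -(-3)^(r - 1) + 2^(r + 2)

Computing the first terms: a_1 = 7, a_2 = 19, a_3 = 23. This suggests a_r = -(-3)^(r - 1) + 2^(r + 2).
For the base case r = 1: the formula gives 7 = 7 = a_1.
Inductive step: suppose the statement holds for some k ≥ 1, so a_k = -(-3)^(k - 1) + 2^(k + 2).
Then a_{k+1} = -3·a_k + 20·2^k = -3·(-(-3)^(k - 1) + 2^(k + 2)) + 20·2^k = -(-3)^k + 2^(k + 3) = -(-3)^((k+1) - 1) + 2^((k+1) + 2),
which is the claimed formula at r = k+1.
Hence, by induction on r, the claim holds for every r ≥ 1.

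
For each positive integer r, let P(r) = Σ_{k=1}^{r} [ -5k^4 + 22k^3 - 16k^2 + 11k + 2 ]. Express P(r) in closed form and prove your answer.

P(r) = -r(r^2 + 1)(r^2 - 3r - 5)

We claim P(r) = -r(r^2 + 1)(r^2 - 3r - 5) for all r ≥ 1.
Base case (r = 1): P(1) = 14, and the closed form gives 14. They agree.
For the inductive step, assume it holds for an arbitrary k ≥ 1, so P(k) = k(-k^4 + 3k^3 + 4k^2 + 3k + 5).
Then P(k+1) = P(k) + (-5k^4 + 2k^3 + 20k^2 + 25k + 14) = (k(-k^4 + 3k^3 + 4k^2 + 3k + 5)) + (-5k^4 + 2k^3 + 20k^2 + 25k + 14).
Simplifying, P(k+1) = -(k + 1)(k^2 - k - 7)(k^2 + 2k + 2) = -(k+1)((k+1)^2 + 1)((k+1)^2 - 3(k+1) - 5),
which is the closed form with r = k+1.
By the principle of mathematical induction, the result holds for all r ≥ 1.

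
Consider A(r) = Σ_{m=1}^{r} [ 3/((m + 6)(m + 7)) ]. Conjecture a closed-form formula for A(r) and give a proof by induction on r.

A(r) = 3r/(7(r + 7))

We claim A(r) = 3r/(7(r + 7)) for all r ≥ 1.
When r = 1: A(1) = 3/56, and the closed form gives 3/56. They agree.
For the inductive step, assume it holds for an arbitrary m ≥ 1, so A(m) = 3m/(7(m + 7)).
Then A(m+1) = A(m) + (3/((m + 7)(m + 8))) = (3m/(7(m + 7))) + (3/((m + 7)(m + 8))).
Simplifying, A(m+1) = 3(m + 1)/(7(m + 8)) = 3(m+1)/(7((m+1) + 7)),
which is the closed form with r = m+1.
By induction, the statement is established for all r ≥ 1.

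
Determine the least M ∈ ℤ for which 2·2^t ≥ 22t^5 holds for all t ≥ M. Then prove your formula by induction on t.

M = 28

At t = 27: 268435456 < 315675954, so the inequality fails and M ≥ 28. We prove 2·2^t ≥ 22t^5 for all t ≥ 28.
For the base case t = 28: 2·2^t = 536870912 and 22t^5 = 378628096, so 536870912 ≥ 378628096.
Inductive step: suppose the statement holds for some j ≥ 28, so 2·2^j ≥ 22j^5.
Then 2·2^(j + 1) = 2·(2·2^j) ≥ 2·(22j^5).
Also, for j ≥ 28 we have 2·(22j^5) ≥ 22(j+1)^5, since 2 ≥ (1 + 1/j)^5 for all j ≥ 28.
Combining, 2·2^(j + 1) ≥ 22(j+1)^5.
Hence, by induction on t, the claim holds for every t ≥ 28.
Hence the smallest such M is 28.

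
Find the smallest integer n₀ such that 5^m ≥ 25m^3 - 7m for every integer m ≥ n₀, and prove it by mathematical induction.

n₀ = 5

At m = 4: 625 < 1572, so the inequality fails and n₀ ≥ 5. We prove 5^m ≥ 25m^3 - 7m for all m ≥ 5.
Base case (m = 5): 5^m = 3125 and 25m^3 - 7m = 3090, so 3125 ≥ 3090.
Suppose the result is true for m = k, so 5^k ≥ 25k^3 - 7k.
Then 5^(k + 1) = 5·(5^k) ≥ 5·(25k^3 - 7k).
Also, for k ≥ 5 we have 5·(25k^3 - 7k) ≥ 25(k+1)^3 - 7(k+1), since 5·(25k^3 - 7k) − (25(k+1)^3 - 7(k+1)) = 100k^3 - 75k^2 - 103k - 18, which is nonnegative for all k ≥ 5.
Combining, 5^(k + 1) ≥ 25(k+1)^3 - 7(k+1).
Hence, by induction on m, the claim holds for every m ≥ 5.
Hence the smallest such n₀ is 5.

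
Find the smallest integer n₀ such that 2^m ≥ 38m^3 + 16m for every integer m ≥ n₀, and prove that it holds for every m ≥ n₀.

At m = 17: 131072 < 186966, so the inequality fails and n₀ ≥ 18. We prove 2^m ≥ 38m^3 + 16m for all m ≥ 18.
When m = 18: 2^m = 262144 and 38m^3 + 16m = 221904, so 262144 ≥ 221904.
Inductive step: suppose the statement holds for some r ≥ 18, so 2^r ≥ 38r^3 + 16r.
Then 2^(r + 1) = 2·(2^r) ≥ 2·(38r^3 + 16r).
Also, for r ≥ 18 we have 2·(38r^3 + 16r) ≥ 38(r+1)^3 + 16(r+1), since 2·(38r^3 + 16r) − (38(r+1)^3 + 16(r+1)) = 38r^3 - 114r^2 - 98r - 54, which is nonnegative for all r ≥ 18.
Combining, 2^(r + 1) ≥ 38(r+1)^3 + 16(r+1).
By the principle of mathematical induction, the result holds for all m ≥ 18.
Hence the smallest such n₀ is 18.

n₀ = 18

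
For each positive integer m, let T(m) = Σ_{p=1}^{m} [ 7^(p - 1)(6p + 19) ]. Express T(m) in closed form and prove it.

We claim T(m) = 7^m(m + 3) - 3 for all m ≥ 1.
Base step (m = 1): T(1) = 25, and the closed form gives 25. They agree.
Suppose the result is true for m = p, so T(p) = 7^p(p + 3) - 3.
Then T(p+1) = T(p) + (7^p(6p + 25)) = (7^p(p + 3) - 3) + (7^p(6p + 25)).
Simplifying, T(p+1) = 7·7^p·p + 28·7^p - 3 = 7^(p+1)((p+1) + 3) - 3,
which is the closed form with m = p+1.
By the principle of mathematical induction, the result holds for all m ≥ 1.

T(m) = 7^m(m + 3) - 3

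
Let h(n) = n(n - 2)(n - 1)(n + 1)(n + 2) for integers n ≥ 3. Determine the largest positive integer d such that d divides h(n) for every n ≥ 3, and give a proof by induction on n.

Computing the first values: h(3) = 120 and h(4) = 720; gcd(120, 720) = 120, so d ≤ 120.
We prove 120 | n(n - 2)(n - 1)(n + 1)(n + 2) for all n ≥ 3 by induction on n.
Base step (n = 3): h(3) = 120 = 120·(1), so 120 | h(3).
Inductive step: suppose the statement holds for some i ≥ 3, i.e. 120 | h(i). Then
h(i+1) − h(i) = (i-1)·i·(i+1)·(i+2)·(i+3) − (i-2)·(i-1)·i·(i+1)·(i+2) = (i-1)·i·(i+1)·(i+2)·[(i+3) − (i-2)] = 5·(i-1)·i·(i+1)·(i+2). The product of 4 consecutive integers is divisible by (4)! = 24, so h(i+1) − h(i) is divisible by 5·24 = 120. By the inductive hypothesis 120 | h(i), hence 120 | h(i+1).
By the principle of mathematical induction, the result holds for all n ≥ 3.
Therefore the largest such d is 120.

d = 120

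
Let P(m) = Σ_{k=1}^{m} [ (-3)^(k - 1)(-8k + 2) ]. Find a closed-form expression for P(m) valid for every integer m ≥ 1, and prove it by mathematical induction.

P(m) = 2(-3)^m·m

We claim P(m) = 2(-3)^m·m for all m ≥ 1.
Base step (m = 1): P(1) = -6, and the closed form gives -6. They agree.
Inductive step: assume the claim holds for m = k, so P(k) = 2(-3)^k·k.
Then P(k+1) = P(k) + ((-3)^k(-8k - 6)) = (2(-3)^k·k) + ((-3)^k(-8k - 6)).
Simplifying, P(k+1) = (-3)^(k + 1)(2k + 2) = 2(-3)^(k+1)·(k+1),
which is the closed form with m = k+1.
By induction, the statement is established for all m ≥ 1.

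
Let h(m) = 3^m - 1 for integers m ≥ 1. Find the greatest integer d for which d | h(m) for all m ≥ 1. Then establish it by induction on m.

d = 2

Computing the first values: h(1) = 2 and h(2) = 8; gcd(2, 8) = 2, so d ≤ 2.
We prove 2 | 3^m - 1 for all m ≥ 1 by induction on m.
For the base case m = 1: h(1) = 2 = 2·(1), so 2 | h(1).
Inductive step: suppose the statement holds for some i ≥ 1, i.e. 2 | h(i). Then
3^{i+1} − 1^{i+1} = 3·3^i − 1·1^i = 3·(3^i − 1^i) + (2)·1^i. The first term is divisible by 2 by the inductive hypothesis, and the second term (2)·1^i is divisible by 2 since 2 | 2. Hence 2 | h(i+1).
By induction, the statement is established for all m ≥ 1.
Therefore the largest such d is 2.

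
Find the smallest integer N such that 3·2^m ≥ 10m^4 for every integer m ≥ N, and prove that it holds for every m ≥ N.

At m = 18: 786432 < 1049760, so the inequality fails and N ≥ 19. We prove 3·2^m ≥ 10m^4 for all m ≥ 19.
Base step (m = 19): 3·2^m = 1572864 and 10m^4 = 1303210, so 1572864 ≥ 1303210.
Suppose the result is true for m = p, so 3·2^p ≥ 10p^4.
Then 3·2^(p + 1) = 2·(3·2^p) ≥ 2·(10p^4).
Also, for p ≥ 19 we have 2·(10p^4) ≥ 10(p+1)^4, since 2 ≥ (1 + 1/p)^4 for all p ≥ 19.
Combining, 3·2^(p + 1) ≥ 10(p+1)^4.
By induction, the statement is established for all m ≥ 19.
Hence the smallest such N is 19.

N = 19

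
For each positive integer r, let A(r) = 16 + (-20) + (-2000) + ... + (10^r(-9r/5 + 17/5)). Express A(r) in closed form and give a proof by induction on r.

We claim A(r) = 2·10^r(-r + 2) - 4 for all r ≥ 1.
Base case (r = 1): A(1) = 16, and the closed form gives 16. They agree.
For the inductive step, assume it holds for an arbitrary j ≥ 1, so A(j) = 2·10^j(-j + 2) - 4.
Then A(j+1) = A(j) + (10^j(-18j + 16)) = (2·10^j(-j + 2) - 4) + (10^j(-18j + 16)).
Simplifying, A(j+1) = -20·10^j·j + 20·10^j - 4 = 2·10^(j+1)(-(j+1) + 2) - 4,
which is the closed form with r = j+1.
By induction, the statement is established for all r ≥ 1.

A(r) = 2·10^r(-r + 2) - 4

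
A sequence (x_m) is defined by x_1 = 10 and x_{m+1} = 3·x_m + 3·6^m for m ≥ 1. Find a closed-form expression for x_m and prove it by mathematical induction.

Computing the first terms: x_1 = 10, x_2 = 48, x_3 = 252. This suggests x_m = 4·3^(m - 1) + 6^m.
When m = 1: the formula gives 10 = 10 = x_1.
Inductive step: assume the claim holds for m = i, so x_i = 4·3^(i - 1) + 6^i.
Then x_{i+1} = 3·x_i + 3·6^i = 3·(4·3^(i - 1) + 6^i) + 3·6^i = 4·3^i + 6^(i + 1) = 4·3^((i+1) - 1) + 6^(i+1),
which is the claimed formula at m = i+1.
Hence, by induction on m, the claim holds for every m ≥ 1.

x_m = 4·3^(m - 1) + 6^m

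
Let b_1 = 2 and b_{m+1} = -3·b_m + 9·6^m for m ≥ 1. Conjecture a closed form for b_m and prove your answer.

b_m = -4(-3)^(m - 1) + 6^m

Computing the first terms: b_1 = 2, b_2 = 48, b_3 = 180. This suggests b_m = -4(-3)^(m - 1) + 6^m.
Base case (m = 1): the formula gives 2 = 2 = b_1.
Inductive step: suppose the statement holds for some i ≥ 1, so b_i = -4(-3)^(i - 1) + 6^i.
Then b_{i+1} = -3·b_i + 9·6^i = -3·(-4(-3)^(i - 1) + 6^i) + 9·6^i = -4(-3)^i + 6^(i + 1) = -4(-3)^((i+1) - 1) + 6^(i+1),
which is the claimed formula at m = i+1.
This completes the induction.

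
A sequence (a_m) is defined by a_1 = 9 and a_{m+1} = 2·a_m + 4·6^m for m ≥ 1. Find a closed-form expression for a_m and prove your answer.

a_m = 3·2^(m - 1) + 6^m

Computing the first terms: a_1 = 9, a_2 = 42, a_3 = 228. This suggests a_m = 3·2^(m - 1) + 6^m.
Base case (m = 1): the formula gives 9 = 9 = a_1.
For the inductive step, assume it holds for an arbitrary i ≥ 1, so a_i = 3·2^(i - 1) + 6^i.
Then a_{i+1} = 2·a_i + 4·6^i = 2·(3·2^(i - 1) + 6^i) + 4·6^i = 3·2^i + 6^(i + 1) = 3·2^((i+1) - 1) + 6^(i+1),
which is the claimed formula at m = i+1.
By the principle of mathematical induction, the result holds for all m ≥ 1.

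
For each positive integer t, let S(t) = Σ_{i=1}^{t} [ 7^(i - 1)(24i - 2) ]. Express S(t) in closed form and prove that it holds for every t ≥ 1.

S(t) = 7^t(4t - 1) + 1

We claim S(t) = 7^t(4t - 1) + 1 for all t ≥ 1.
Base case (t = 1): S(1) = 22, and the closed form gives 22. They agree.
Suppose the result is true for t = i, so S(i) = 7^i(4i - 1) + 1.
Then S(i+1) = S(i) + (7^i(24i + 22)) = (7^i(4i - 1) + 1) + (7^i(24i + 22)).
Simplifying, S(i+1) = 28·7^i·i + 21·7^i + 1 = 7^(i+1)(4(i+1) - 1) + 1,
which is the closed form with t = i+1.
Hence, by induction on t, the claim holds for every t ≥ 1.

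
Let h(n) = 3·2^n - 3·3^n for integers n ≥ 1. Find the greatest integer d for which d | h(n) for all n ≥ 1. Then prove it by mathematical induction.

Computing the first values: h(1) = -3 and h(2) = -15; gcd(-3, -15) = 3, so d ≤ 3.
We prove 3 | 3·2^n - 3·3^n for all n ≥ 1 by induction on n.
Base case (n = 1): h(1) = -3 = 3·(-1), so 3 | h(1).
Inductive step: assume the claim holds for n = m, i.e. 3 | h(m). Then
h(m+1) − 3·h(m) = (3·2^(m+1) - 3·3^(m+1)) − 3·(3·2^m - 3·3^m) = (3)·2^m·(2 − 3) = (-3)·2^m. Since 3 | h(m) by the inductive hypothesis, 3 | 3·h(m); and 3 | -3 since -3 = 3·-1. Therefore 3 | h(m+1).
This completes the induction.
Therefore the largest such d is 3.

d = 3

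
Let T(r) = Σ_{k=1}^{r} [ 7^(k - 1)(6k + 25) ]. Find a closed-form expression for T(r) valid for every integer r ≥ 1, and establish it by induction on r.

We claim T(r) = 7^r(r + 4) - 4 for all r ≥ 1.
For the base case r = 1: T(1) = 31, and the closed form gives 31. They agree.
Inductive step: suppose the statement holds for some k ≥ 1, so T(k) = 7^k(k + 4) - 4.
Then T(k+1) = T(k) + (7^k(6k + 31)) = (7^k(k + 4) - 4) + (7^k(6k + 31)).
Simplifying, T(k+1) = 7·7^k·k + 35·7^k - 4 = 7^(k+1)((k+1) + 4) - 4,
which is the closed form with r = k+1.
Hence, by induction on r, the claim holds for every r ≥ 1.

T(r) = 7^r(r + 4) - 4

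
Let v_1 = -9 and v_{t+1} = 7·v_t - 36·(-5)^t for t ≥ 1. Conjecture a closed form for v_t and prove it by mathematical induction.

Computing the first terms: v_1 = -9, v_2 = 117, v_3 = -81. This suggests v_t = 3(-5)^t + 6·7^(t - 1).
For the base case t = 1: the formula gives -9 = -9 = v_1.
Inductive step: suppose the statement holds for some j ≥ 1, so v_j = 3(-5)^j + 6·7^(j - 1).
Then v_{j+1} = 7·v_j - 36·(-5)^j = 7·(3(-5)^j + 6·7^(j - 1)) - 36·(-5)^j = 3(-5)^(j + 1) + 6·7^j = 3(-5)^(j+1) + 6·7^((j+1) - 1),
which is the claimed formula at t = j+1.
Hence, by induction on t, the claim holds for every t ≥ 1.

v_t = 3(-5)^t + 6·7^(t - 1)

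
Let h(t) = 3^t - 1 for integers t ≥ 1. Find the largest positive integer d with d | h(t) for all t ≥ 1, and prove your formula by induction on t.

d = 2

Computing the first values: h(1) = 2 and h(2) = 8; gcd(2, 8) = 2, so d ≤ 2.
We prove 2 | 3^t - 1 for all t ≥ 1 by induction on t.
For the base case t = 1: h(1) = 2 = 2·(1), so 2 | h(1).
For the inductive step, assume it holds for an arbitrary r ≥ 1, i.e. 2 | h(r). Then
3^{r+1} − 1^{r+1} = 3·3^r − 1·1^r = 3·(3^r − 1^r) + (2)·1^r. The first term is divisible by 2 by the inductive hypothesis, and the second term (2)·1^r is divisible by 2 since 2 | 2. Hence 2 | h(r+1).
This completes the induction.
Therefore the largest such d is 2.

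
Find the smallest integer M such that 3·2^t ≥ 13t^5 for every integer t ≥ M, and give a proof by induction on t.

At t = 25: 100663296 < 126953125, so the inequality fails and M ≥ 26. We prove 3·2^t ≥ 13t^5 for all t ≥ 26.
Base step (t = 26): 3·2^t = 201326592 and 13t^5 = 154457888, so 201326592 ≥ 154457888.
Suppose the result is true for t = p, so 3·2^p ≥ 13p^5.
Then 3·2^(p + 1) = 2·(3·2^p) ≥ 2·(13p^5).
Also, for p ≥ 26 we have 2·(13p^5) ≥ 13(p+1)^5, since 2 ≥ (1 + 1/p)^5 for all p ≥ 26.
Combining, 3·2^(p + 1) ≥ 13(p+1)^5.
This completes the induction.
Hence the smallest such M is 26.

M = 26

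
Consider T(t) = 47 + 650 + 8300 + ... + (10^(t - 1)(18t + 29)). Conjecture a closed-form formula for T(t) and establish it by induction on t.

T(t) = 10^t(2t + 3) - 3

We claim T(t) = 10^t(2t + 3) - 3 for all t ≥ 1.
Base step (t = 1): T(1) = 47, and the closed form gives 47. They agree.
Suppose the result is true for t = k, so T(k) = 10^k(2k + 3) - 3.
Then T(k+1) = T(k) + (10^k(18k + 47)) = (10^k(2k + 3) - 3) + (10^k(18k + 47)).
Simplifying, T(k+1) = 20·10^k·k + 50·10^k - 3 = 10^(k+1)(2(k+1) + 3) - 3,
which is the closed form with t = k+1.
This completes the induction.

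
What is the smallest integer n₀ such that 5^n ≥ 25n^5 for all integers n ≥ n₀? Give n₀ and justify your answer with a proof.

n₀ = 9

At n = 8: 390625 < 819200, so the inequality fails and n₀ ≥ 9. We prove 5^n ≥ 25n^5 for all n ≥ 9.
When n = 9: 5^n = 1953125 and 25n^5 = 1476225, so 1953125 ≥ 1476225.
Suppose the result is true for n = k, so 5^k ≥ 25k^5.
Then 5^(k + 1) = 5·(5^k) ≥ 5·(25k^5).
Also, for k ≥ 9 we have 5·(25k^5) ≥ 25(k+1)^5, since 5 ≥ (1 + 1/k)^5 for all k ≥ 9.
Combining, 5^(k + 1) ≥ 25(k+1)^5.
Hence, by induction on n, the claim holds for every n ≥ 9.
Hence the smallest such n₀ is 9.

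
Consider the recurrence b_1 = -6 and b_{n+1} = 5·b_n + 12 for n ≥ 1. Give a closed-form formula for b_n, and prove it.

Computing the first terms: b_1 = -6, b_2 = -18, b_3 = -78. This suggests b_n = -3·5^(n - 1) - 3.
Base step (n = 1): the formula gives -6 = -6 = b_1.
Suppose the result is true for n = i, so b_i = -3·5^(i - 1) - 3.
Then b_{i+1} = 5·b_i + 12 = 5·(-3·5^(i - 1) - 3) + 12 = -3·5^i - 3 = -3·5^((i+1) - 1) - 3,
which is the claimed formula at n = i+1.
By the principle of mathematical induction, the result holds for all n ≥ 1.

b_n = -3·5^(n - 1) - 3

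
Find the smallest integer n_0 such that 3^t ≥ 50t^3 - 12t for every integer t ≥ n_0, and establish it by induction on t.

n_0 = 10

At t = 9: 19683 < 36342, so the inequality fails and n_0 ≥ 10. We prove 3^t ≥ 50t^3 - 12t for all t ≥ 10.
For the base case t = 10: 3^t = 59049 and 50t^3 - 12t = 49880, so 59049 ≥ 49880.
For the inductive step, assume it holds for an arbitrary j ≥ 10, so 3^j ≥ 50j^3 - 12j.
Then 3^(j + 1) = 3·(3^j) ≥ 3·(50j^3 - 12j).
Also, for j ≥ 10 we have 3·(50j^3 - 12j) ≥ 50(j+1)^3 - 12(j+1), since 3·(50j^3 - 12j) − (50(j+1)^3 - 12(j+1)) = 100j^3 - 150j^2 - 174j - 38, which is nonnegative for all j ≥ 10.
Combining, 3^(j + 1) ≥ 50(j+1)^3 - 12(j+1).
By induction, the statement is established for all t ≥ 10.
Hence the smallest such n_0 is 10.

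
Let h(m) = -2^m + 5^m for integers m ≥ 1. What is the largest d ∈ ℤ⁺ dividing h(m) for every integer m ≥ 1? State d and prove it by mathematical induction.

Computing the first values: h(1) = 3 and h(2) = 21; gcd(3, 21) = 3, so d ≤ 3.
We prove 3 | -2^m + 5^m for all m ≥ 1 by induction on m.
For the base case m = 1: h(1) = 3 = 3·(1), so 3 | h(1).
Inductive step: suppose the statement holds for some k ≥ 1, i.e. 3 | h(k). Then
5^{k+1} − 2^{k+1} = 5·5^k − 2·2^k = 5·(5^k − 2^k) + (3)·2^k. The first term is divisible by 3 by the inductive hypothesis, and the second term (3)·2^k is divisible by 3 since 3 | 3. Hence 3 | h(k+1).
Hence, by induction on m, the claim holds for every m ≥ 1.
Therefore the largest such d is 3.

d = 3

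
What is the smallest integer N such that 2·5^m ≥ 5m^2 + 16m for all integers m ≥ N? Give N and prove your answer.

At m = 2: 50 < 52, so the inequality fails and N ≥ 3. We prove 2·5^m ≥ 5m^2 + 16m for all m ≥ 3.
Base step (m = 3): 2·5^m = 250 and 5m^2 + 16m = 93, so 250 ≥ 93.
Inductive step: suppose the statement holds for some j ≥ 3, so 2·5^j ≥ 5j^2 + 16j.
Then 2·5^(j + 1) = 5·(2·5^j) ≥ 5·(5j^2 + 16j).
Also, for j ≥ 3 we have 5·(5j^2 + 16j) ≥ 5(j+1)^2 + 16(j+1), since 5·(5j^2 + 16j) − (5(j+1)^2 + 16(j+1)) = 20j^2 + 54j - 21, which is nonnegative for all j ≥ 3.
Combining, 2·5^(j + 1) ≥ 5(j+1)^2 + 16(j+1).
This completes the induction.
Hence the smallest such N is 3.

N = 3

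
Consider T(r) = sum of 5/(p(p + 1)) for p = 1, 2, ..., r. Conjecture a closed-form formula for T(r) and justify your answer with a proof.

We claim T(r) = 5r/(r + 1) for all r ≥ 1.
For the base case r = 1: T(1) = 5/2, and the closed form gives 5/2. They agree.
For the inductive step, assume it holds for an arbitrary p ≥ 1, so T(p) = 5p/(p + 1).
Then T(p+1) = T(p) + (5/((p + 1)(p + 2))) = (5p/(p + 1)) + (5/((p + 1)(p + 2))).
Simplifying, T(p+1) = 5(p + 1)/(p + 2) = 5(p+1)/((p+1) + 1),
which is the closed form with r = p+1.
By induction, the statement is established for all r ≥ 1.

T(r) = 5r/(r + 1)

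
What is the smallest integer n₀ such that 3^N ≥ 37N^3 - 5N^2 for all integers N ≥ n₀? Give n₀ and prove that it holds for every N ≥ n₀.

n₀ = 10

At N = 9: 19683 < 26568, so the inequality fails and n₀ ≥ 10. We prove 3^N ≥ 37N^3 - 5N^2 for all N ≥ 10.
For the base case N = 10: 3^N = 59049 and 37N^3 - 5N^2 = 36500, so 59049 ≥ 36500.
Suppose the result is true for N = j, so 3^j ≥ 37j^3 - 5j^2.
Then 3^(j + 1) = 3·(3^j) ≥ 3·(37j^3 - 5j^2).
Also, for j ≥ 10 we have 3·(37j^3 - 5j^2) ≥ 37(j+1)^3 - 5(j+1)^2, since 3·(37j^3 - 5j^2) − (37(j+1)^3 - 5(j+1)^2) = 74j^3 - 121j^2 - 101j - 32, which is nonnegative for all j ≥ 10.
Combining, 3^(j + 1) ≥ 37(j+1)^3 - 5(j+1)^2.
This completes the induction.
Hence the smallest such n₀ is 10.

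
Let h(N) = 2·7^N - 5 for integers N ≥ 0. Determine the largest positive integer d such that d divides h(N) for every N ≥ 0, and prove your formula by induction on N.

Computing the first values: h(0) = -3 and h(1) = 9; gcd(-3, 9) = 3, so d ≤ 3.
We prove 3 | 2·7^N - 5 for all N ≥ 0 by induction on N.
When N = 0: h(0) = -3 = 3·(-1), so 3 | h(0).
Suppose the result is true for N = i, i.e. 3 | h(i). Then
h(i+1) = 2·7^(i+1) - 5 = 7·(2·7^i - 5) + 30 = 7·h(i) + 30. The first term is divisible by 3 by the inductive hypothesis, and 30 is divisible by 3. Hence 3 | h(i+1).
Hence, by induction on N, the claim holds for every N ≥ 0.
Therefore the largest such d is 3.

d = 3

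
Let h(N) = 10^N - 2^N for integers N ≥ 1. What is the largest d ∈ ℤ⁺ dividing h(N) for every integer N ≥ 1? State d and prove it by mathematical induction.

Computing the first values: h(1) = 8 and h(2) = 96; gcd(8, 96) = 8, so d ≤ 8.
We prove 8 | 10^N - 2^N for all N ≥ 1 by induction on N.
Base case (N = 1): h(1) = 8 = 8·(1), so 8 | h(1).
Inductive step: assume the claim holds for N = p, i.e. 8 | h(p). Then
10^{p+1} − 2^{p+1} = 10·10^p − 2·2^p = 10·(10^p − 2^p) + (8)·2^p. The first term is divisible by 8 by the inductive hypothesis, and the second term (8)·2^p is divisible by 8 since 8 | 8. Hence 8 | h(p+1).
This completes the induction.
Therefore the largest such d is 8.

d = 8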